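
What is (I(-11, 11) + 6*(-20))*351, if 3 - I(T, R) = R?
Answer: -44928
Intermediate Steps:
I(T, R) = 3 - R
(I(-11, 11) + 6*(-20))*351 = ((3 - 1*11) + 6*(-20))*351 = ((3 - 11) - 120)*351 = (-8 - 120)*351 = -128*351 = -44928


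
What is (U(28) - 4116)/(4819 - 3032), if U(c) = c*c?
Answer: -3332/1787 ≈ -1.8646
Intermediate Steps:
U(c) = c²
(U(28) - 4116)/(4819 - 3032) = (28² - 4116)/(4819 - 3032) = (784 - 4116)/1787 = -3332*1/1787 = -3332/1787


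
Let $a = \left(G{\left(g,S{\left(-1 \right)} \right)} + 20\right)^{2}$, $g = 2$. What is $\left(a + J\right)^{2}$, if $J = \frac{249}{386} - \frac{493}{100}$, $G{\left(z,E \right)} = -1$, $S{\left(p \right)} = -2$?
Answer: $\frac{47397730929201}{372490000} \approx 1.2725 \cdot 10^{5}$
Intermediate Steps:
$J = - \frac{82699}{19300}$ ($J = 249 \cdot \frac{1}{386} - \frac{493}{100} = \frac{249}{386} - \frac{493}{100} = - \frac{82699}{19300} \approx -4.2849$)
$a = 361$ ($a = \left(-1 + 20\right)^{2} = 19^{2} = 361$)
$\left(a + J\right)^{2} = \left(361 - \frac{82699}{19300}\right)^{2} = \left(\frac{6884601}{19300}\right)^{2} = \frac{47397730929201}{372490000}$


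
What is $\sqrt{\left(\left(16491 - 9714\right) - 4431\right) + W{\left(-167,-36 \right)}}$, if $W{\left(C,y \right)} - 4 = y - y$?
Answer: $5 \sqrt{94} \approx 48.477$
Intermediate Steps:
$W{\left(C,y \right)} = 4$ ($W{\left(C,y \right)} = 4 + \left(y - y\right) = 4 + 0 = 4$)
$\sqrt{\left(\left(16491 - 9714\right) - 4431\right) + W{\left(-167,-36 \right)}} = \sqrt{\left(\left(16491 - 9714\right) - 4431\right) + 4} = \sqrt{\left(6777 - 4431\right) + 4} = \sqrt{2346 + 4} = \sqrt{2350} = 5 \sqrt{94}$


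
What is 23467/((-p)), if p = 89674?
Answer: -23467/89674 ≈ -0.26169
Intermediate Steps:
23467/((-p)) = 23467/((-1*89674)) = 23467/(-89674) = 23467*(-1/89674) = -23467/89674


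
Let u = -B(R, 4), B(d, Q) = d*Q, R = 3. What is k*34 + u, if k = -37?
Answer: -1270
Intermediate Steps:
B(d, Q) = Q*d
u = -12 (u = -4*3 = -1*12 = -12)
k*34 + u = -37*34 - 12 = -1258 - 12 = -1270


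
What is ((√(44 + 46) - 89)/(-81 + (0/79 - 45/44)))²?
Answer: 15509296/13024881 - 344608*√10/4341627 ≈ 0.93974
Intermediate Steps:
((√(44 + 46) - 89)/(-81 + (0/79 - 45/44)))² = ((√90 - 89)/(-81 + (0*(1/79) - 45*1/44)))² = ((3*√10 - 89)/(-81 + (0 - 45/44)))² = ((-89 + 3*√10)/(-81 - 45/44))² = ((-89 + 3*√10)/(-3609/44))² = ((-89 + 3*√10)*(-44/3609))² = (3916/3609 - 44*√10/1203)²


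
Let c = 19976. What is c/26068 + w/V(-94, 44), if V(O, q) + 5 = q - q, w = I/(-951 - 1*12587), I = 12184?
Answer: 29817642/31509695 ≈ 0.94630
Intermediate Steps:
w = -6092/6769 (w = 12184/(-951 - 1*12587) = 12184/(-951 - 12587) = 12184/(-13538) = 12184*(-1/13538) = -6092/6769 ≈ -0.89999)
V(O, q) = -5 (V(O, q) = -5 + (q - q) = -5 + 0 = -5)
c/26068 + w/V(-94, 44) = 19976/26068 - 6092/6769/(-5) = 19976*(1/26068) - 6092/6769*(-⅕) = 4994/6517 + 6092/33845 = 29817642/31509695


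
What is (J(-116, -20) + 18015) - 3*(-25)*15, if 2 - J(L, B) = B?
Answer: 19162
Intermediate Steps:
J(L, B) = 2 - B
(J(-116, -20) + 18015) - 3*(-25)*15 = ((2 - 1*(-20)) + 18015) - 3*(-25)*15 = ((2 + 20) + 18015) + 75*15 = (22 + 18015) + 1125 = 18037 + 1125 = 19162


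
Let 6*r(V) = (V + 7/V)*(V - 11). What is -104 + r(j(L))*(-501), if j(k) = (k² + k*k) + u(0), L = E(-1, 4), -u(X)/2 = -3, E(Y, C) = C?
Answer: -6550463/76 ≈ -86190.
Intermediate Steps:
u(X) = 6 (u(X) = -2*(-3) = 6)
L = 4
j(k) = 6 + 2*k² (j(k) = (k² + k*k) + 6 = (k² + k²) + 6 = 2*k² + 6 = 6 + 2*k²)
r(V) = (-11 + V)*(V + 7/V)/6 (r(V) = ((V + 7/V)*(V - 11))/6 = ((V + 7/V)*(-11 + V))/6 = ((-11 + V)*(V + 7/V))/6 = (-11 + V)*(V + 7/V)/6)
-104 + r(j(L))*(-501) = -104 + ((-77 + (6 + 2*4²)*(7 + (6 + 2*4²)² - 11*(6 + 2*4²)))/(6*(6 + 2*4²)))*(-501) = -104 + ((-77 + (6 + 2*16)*(7 + (6 + 2*16)² - 11*(6 + 2*16)))/(6*(6 + 2*16)))*(-501) = -104 + ((-77 + (6 + 32)*(7 + (6 + 32)² - 11*(6 + 32)))/(6*(6 + 32)))*(-501) = -104 + ((⅙)*(-77 + 38*(7 + 38² - 11*38))/38)*(-501) = -104 + ((⅙)*(1/38)*(-77 + 38*(7 + 1444 - 418)))*(-501) = -104 + ((⅙)*(1/38)*(-77 + 38*1033))*(-501) = -104 + ((⅙)*(1/38)*(-77 + 39254))*(-501) = -104 + ((⅙)*(1/38)*39177)*(-501) = -104 + (13059/76)*(-501) = -104 - 6542559/76 = -6550463/76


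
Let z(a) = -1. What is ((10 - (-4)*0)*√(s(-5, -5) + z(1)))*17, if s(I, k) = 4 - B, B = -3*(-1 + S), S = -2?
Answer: 170*I*√6 ≈ 416.41*I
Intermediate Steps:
B = 9 (B = -3*(-1 - 2) = -3*(-3) = 9)
s(I, k) = -5 (s(I, k) = 4 - 1*9 = 4 - 9 = -5)
((10 - (-4)*0)*√(s(-5, -5) + z(1)))*17 = ((10 - (-4)*0)*√(-5 - 1))*17 = ((10 - 1*0)*√(-6))*17 = ((10 + 0)*(I*√6))*17 = (10*(I*√6))*17 = (10*I*√6)*17 = 170*I*√6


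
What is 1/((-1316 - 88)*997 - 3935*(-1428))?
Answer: 1/4219392 ≈ 2.3700e-7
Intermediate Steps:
1/((-1316 - 88)*997 - 3935*(-1428)) = 1/(-1404*997 + 5619180) = 1/(-1399788 + 5619180) = 1/4219392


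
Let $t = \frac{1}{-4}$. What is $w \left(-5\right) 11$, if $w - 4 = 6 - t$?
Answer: $- \frac{2255}{4} \approx -563.75$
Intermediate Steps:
$t = - \frac{1}{4} \approx -0.25$
$w = \frac{41}{4}$ ($w = 4 + \left(6 - - \frac{1}{4}\right) = 4 + \left(6 + \frac{1}{4}\right) = 4 + \frac{25}{4} = \frac{41}{4} \approx 10.25$)
$w \left(-5\right) 11 = \frac{41}{4} \left(-5\right) 11 = \left(- \frac{205}{4}\right) 11 = - \frac{2255}{4}$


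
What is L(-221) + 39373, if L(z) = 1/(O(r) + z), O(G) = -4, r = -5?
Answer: 8858924/225 ≈ 39373.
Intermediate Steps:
L(z) = 1/(-4 + z)
L(-221) + 39373 = 1/(-4 - 221) + 39373 = 1/(-225) + 39373 = -1/225 + 39373 = 8858924/225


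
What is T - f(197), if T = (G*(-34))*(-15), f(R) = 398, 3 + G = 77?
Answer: 37342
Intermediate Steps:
G = 74 (G = -3 + 77 = 74)
T = 37740 (T = (74*(-34))*(-15) = -2516*(-15) = 37740)
T - f(197) = 37740 - 1*398 = 37740 - 398 = 37342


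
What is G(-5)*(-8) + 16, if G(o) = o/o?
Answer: 8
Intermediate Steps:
G(o) = 1
G(-5)*(-8) + 16 = 1*(-8) + 16 = -8 + 16 = 8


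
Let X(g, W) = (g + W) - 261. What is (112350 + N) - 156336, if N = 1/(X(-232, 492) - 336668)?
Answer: -14808722635/336669 ≈ -43986.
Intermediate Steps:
X(g, W) = -261 + W + g (X(g, W) = (W + g) - 261 = -261 + W + g)
N = -1/336669 (N = 1/((-261 + 492 - 232) - 336668) = 1/(-1 - 336668) = 1/(-336669) = -1/336669 ≈ -2.9703e-6)
(112350 + N) - 156336 = (112350 - 1/336669) - 156336 = 37824762149/336669 - 156336 = -14808722635/336669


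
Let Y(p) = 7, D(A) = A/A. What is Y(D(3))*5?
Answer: 35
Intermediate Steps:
D(A) = 1
Y(D(3))*5 = 7*5 = 35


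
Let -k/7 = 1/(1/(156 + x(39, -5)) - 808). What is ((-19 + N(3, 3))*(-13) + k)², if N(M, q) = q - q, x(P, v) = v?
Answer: 908225870409796/14885708049 ≈ 61013.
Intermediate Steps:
N(M, q) = 0
k = 1057/122007 (k = -7/(1/(156 - 5) - 808) = -7/(1/151 - 808) = -7/(-122007/151) = -7*(-151/122007) = 1057/122007 ≈ 0.0086634)
((-19 + N(3, 3))*(-13) + k)² = ((-19 + 0)*(-13) + 1057/122007)² = (-19*(-13) + 1057/122007)² = (247 + 1057/122007)² = (30136786/122007)² = 908225870409796/14885708049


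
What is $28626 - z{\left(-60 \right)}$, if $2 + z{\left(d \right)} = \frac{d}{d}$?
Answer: $28627$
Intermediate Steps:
$z{\left(d \right)} = -1$ ($z{\left(d \right)} = -2 + \frac{d}{d} = -2 + 1 = -1$)
$28626 - z{\left(-60 \right)} = 28626 - -1 = 28626 + 1 = 28627$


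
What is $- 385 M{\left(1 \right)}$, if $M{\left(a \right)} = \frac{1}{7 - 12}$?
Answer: $77$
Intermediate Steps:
$M{\left(a \right)} = - \frac{1}{5}$ ($M{\left(a \right)} = \frac{1}{-5} = - \frac{1}{5}$)
$- 385 M{\left(1 \right)} = \left(-385\right) \left(- \frac{1}{5}\right) = 77$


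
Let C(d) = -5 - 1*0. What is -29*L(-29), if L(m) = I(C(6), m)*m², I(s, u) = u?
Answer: 707281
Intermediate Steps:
C(d) = -5 (C(d) = -5 + 0 = -5)
L(m) = m³ (L(m) = m*m² = m³)
-29*L(-29) = -29*(-29)³ = -29*(-24389) = 707281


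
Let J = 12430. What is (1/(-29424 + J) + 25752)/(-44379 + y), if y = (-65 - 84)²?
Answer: -437629487/376892932 ≈ -1.1611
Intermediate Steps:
y = 22201 (y = (-149)² = 22201)
(1/(-29424 + J) + 25752)/(-44379 + y) = (1/(-29424 + 12430) + 25752)/(-44379 + 22201) = (1/(-16994) + 25752)/(-22178) = (-1/16994 + 25752)*(-1/22178) = (437629487/16994)*(-1/22178) = -437629487/376892932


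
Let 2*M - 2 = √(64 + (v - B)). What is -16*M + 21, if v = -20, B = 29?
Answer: 5 - 8*√15 ≈ -25.984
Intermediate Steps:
M = 1 + √15/2 (M = 1 + √(64 + (-20 - 1*29))/2 = 1 + √(64 + (-20 - 29))/2 = 1 + √(64 - 49)/2 = 1 + √15/2 ≈ 2.9365)
-16*M + 21 = -16*(1 + √15/2) + 21 = (-16 - 8*√15) + 21 = 5 - 8*√15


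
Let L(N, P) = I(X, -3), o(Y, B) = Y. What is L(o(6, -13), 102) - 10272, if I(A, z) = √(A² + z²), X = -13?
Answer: -10272 + √178 ≈ -10259.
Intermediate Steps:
L(N, P) = √178 (L(N, P) = √((-13)² + (-3)²) = √(169 + 9) = √178)
L(o(6, -13), 102) - 10272 = √178 - 10272 = -10272 + √178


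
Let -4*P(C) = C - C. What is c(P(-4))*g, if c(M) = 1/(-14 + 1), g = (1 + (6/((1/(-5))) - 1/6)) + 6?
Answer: 139/78 ≈ 1.7821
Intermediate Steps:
P(C) = 0 (P(C) = -(C - C)/4 = -¼*0 = 0)
g = -139/6 (g = (1 + (6/((1*(-⅕))) - 1*⅙)) + 6 = (1 + (6/(-⅕) - ⅙)) + 6 = (1 + (6*(-5) - ⅙)) + 6 = (1 + (-30 - ⅙)) + 6 = (1 - 181/6) + 6 = -175/6 + 6 = -139/6 ≈ -23.167)
c(M) = -1/13 (c(M) = 1/(-13) = -1/13)
c(P(-4))*g = -1/13*(-139/6) = 139/78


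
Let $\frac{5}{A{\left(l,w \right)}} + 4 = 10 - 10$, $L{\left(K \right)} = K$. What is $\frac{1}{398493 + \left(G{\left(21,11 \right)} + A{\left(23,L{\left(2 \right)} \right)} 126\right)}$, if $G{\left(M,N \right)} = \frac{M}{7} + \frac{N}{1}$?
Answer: $\frac{2}{796699} \approx 2.5104 \cdot 10^{-6}$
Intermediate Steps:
$G{\left(M,N \right)} = N + \frac{M}{7}$ ($G{\left(M,N \right)} = M \frac{1}{7} + N 1 = \frac{M}{7} + N = N + \frac{M}{7}$)
$A{\left(l,w \right)} = - \frac{5}{4}$ ($A{\left(l,w \right)} = \frac{5}{-4 + \left(10 - 10\right)} = \frac{5}{-4 + 0} = \frac{5}{-4} = 5 \left(- \frac{1}{4}\right) = - \frac{5}{4}$)
$\frac{1}{398493 + \left(G{\left(21,11 \right)} + A{\left(23,L{\left(2 \right)} \right)} 126\right)} = \frac{1}{398493 + \left(\left(11 + \frac{1}{7} \cdot 21\right) - \frac{315}{2}\right)} = \frac{1}{398493 + \left(\left(11 + 3\right) - \frac{315}{2}\right)} = \frac{1}{398493 + \left(14 - \frac{315}{2}\right)} = \frac{1}{398493 - \frac{287}{2}} = \frac{1}{\frac{796699}{2}} = \frac{2}{796699}$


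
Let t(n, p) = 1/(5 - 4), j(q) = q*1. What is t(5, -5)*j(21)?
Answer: 21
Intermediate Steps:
j(q) = q
t(n, p) = 1 (t(n, p) = 1/1 = 1)
t(5, -5)*j(21) = 1*21 = 21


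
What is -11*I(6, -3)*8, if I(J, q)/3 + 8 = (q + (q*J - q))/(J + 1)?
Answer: 19536/7 ≈ 2790.9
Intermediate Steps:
I(J, q) = -24 + 3*J*q/(1 + J) (I(J, q) = -24 + 3*((q + (q*J - q))/(J + 1)) = -24 + 3*((q + (J*q - q))/(1 + J)) = -24 + 3*((q + (-q + J*q))/(1 + J)) = -24 + 3*((J*q)/(1 + J)) = -24 + 3*(J*q/(1 + J)) = -24 + 3*J*q/(1 + J))
-11*I(6, -3)*8 = -33*(-8 - 8*6 + 6*(-3))/(1 + 6)*8 = -33*(-8 - 48 - 18)/7*8 = -33*(-74)/7*8 = -11*(-222/7)*8 = (2442/7)*8 = 19536/7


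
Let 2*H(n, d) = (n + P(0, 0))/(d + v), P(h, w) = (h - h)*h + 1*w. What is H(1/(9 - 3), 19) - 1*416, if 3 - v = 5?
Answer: -84863/204 ≈ -416.00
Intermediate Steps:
P(h, w) = w (P(h, w) = 0*h + w = 0 + w = w)
v = -2 (v = 3 - 1*5 = 3 - 5 = -2)
H(n, d) = n/(2*(-2 + d)) (H(n, d) = ((n + 0)/(d - 2))/2 = (n/(-2 + d))/2 = n/(2*(-2 + d)))
H(1/(9 - 3), 19) - 1*416 = 1/(2*(9 - 3)*(-2 + 19)) - 1*416 = (½)/(6*17) - 416 = (½)*(⅙)*(1/17) - 416 = 1/204 - 416 = -84863/204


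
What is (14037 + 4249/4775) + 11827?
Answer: 123504849/4775 ≈ 25865.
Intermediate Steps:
(14037 + 4249/4775) + 11827 = 67030924/4775 + 11827 = 123504849/4775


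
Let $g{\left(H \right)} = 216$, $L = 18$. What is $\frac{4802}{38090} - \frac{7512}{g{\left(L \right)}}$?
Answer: $- \frac{5939476}{171405} \approx -34.652$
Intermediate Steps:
$\frac{4802}{38090} - \frac{7512}{g{\left(L \right)}} = \frac{4802}{38090} - \frac{7512}{216} = 4802 \cdot \frac{1}{38090} - \frac{313}{9} = \frac{2401}{19045} - \frac{313}{9} = - \frac{5939476}{171405}$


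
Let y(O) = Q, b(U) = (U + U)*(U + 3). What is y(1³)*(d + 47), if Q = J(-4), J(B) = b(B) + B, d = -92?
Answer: -180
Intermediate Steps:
b(U) = 2*U*(3 + U) (b(U) = (2*U)*(3 + U) = 2*U*(3 + U))
J(B) = B + 2*B*(3 + B) (J(B) = 2*B*(3 + B) + B = B + 2*B*(3 + B))
Q = 4 (Q = -4*(7 + 2*(-4)) = -4*(7 - 8) = -4*(-1) = 4)
y(O) = 4
y(1³)*(d + 47) = 4*(-92 + 47) = 4*(-45) = -180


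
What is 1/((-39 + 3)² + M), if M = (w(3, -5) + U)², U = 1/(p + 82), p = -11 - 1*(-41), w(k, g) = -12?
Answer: 12544/18060673 ≈ 0.00069455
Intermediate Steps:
p = 30 (p = -11 + 41 = 30)
U = 1/112 (U = 1/(30 + 82) = 1/112 ≈ 0.0089286)
M = 1803649/12544 (M = (-12 + 1/112)² = (-1343/112)² = 1803649/12544 ≈ 143.79)
1/((-39 + 3)² + M) = 1/((-39 + 3)² + 1803649/12544) = 1/((-36)² + 1803649/12544) = 1/(1296 + 1803649/12544) = 1/(18060673/12544) = 12544/18060673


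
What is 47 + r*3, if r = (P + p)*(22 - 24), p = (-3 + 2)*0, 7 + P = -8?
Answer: 137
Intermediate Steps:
P = -15 (P = -7 - 8 = -15)
p = 0 (p = -1*0 = 0)
r = 30 (r = (-15 + 0)*(22 - 24) = -15*(-2) = 30)
47 + r*3 = 47 + 30*3 = 47 + 90 = 137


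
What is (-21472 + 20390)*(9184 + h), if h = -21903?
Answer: 13761958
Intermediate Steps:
(-21472 + 20390)*(9184 + h) = (-21472 + 20390)*(9184 - 21903) = -1082*(-12719) = 13761958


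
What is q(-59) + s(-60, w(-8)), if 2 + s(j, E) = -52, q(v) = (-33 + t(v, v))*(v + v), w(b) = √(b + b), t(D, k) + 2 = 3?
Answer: 3722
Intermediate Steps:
t(D, k) = 1 (t(D, k) = -2 + 3 = 1)
w(b) = √2*√b (w(b) = √(2*b) = √2*√b)
q(v) = -64*v (q(v) = (-33 + 1)*(v + v) = -64*v)
s(j, E) = -54 (s(j, E) = -2 - 52 = -54)
q(-59) + s(-60, w(-8)) = -64*(-59) - 54 = 3776 - 54 = 3722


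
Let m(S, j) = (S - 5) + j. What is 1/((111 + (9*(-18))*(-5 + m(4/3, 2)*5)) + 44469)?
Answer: 1/46740 ≈ 2.1395e-5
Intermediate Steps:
m(S, j) = -5 + S + j (m(S, j) = (-5 + S) + j = -5 + S + j)
1/((111 + (9*(-18))*(-5 + m(4/3, 2)*5)) + 44469) = 1/((111 + (9*(-18))*(-5 + (-5 + 4/3 + 2)*5)) + 44469) = 1/((111 - 162*(-5 + (-5 + 4*(⅓) + 2)*5)) + 44469) = 1/((111 - 162*(-5 + (-5 + 4/3 + 2)*5)) + 44469) = 1/((111 - 162*(-5 - 5/3*5)) + 44469) = 1/((111 - 162*(-5 - 25/3)) + 44469) = 1/((111 - 162*(-40/3)) + 44469) = 1/((111 + 2160) + 44469) = 1/(2271 + 44469) = 1/46740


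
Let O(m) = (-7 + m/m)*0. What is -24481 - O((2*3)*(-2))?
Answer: -24481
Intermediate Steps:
O(m) = 0 (O(m) = (-7 + 1)*0 = -6*0 = 0)
-24481 - O((2*3)*(-2)) = -24481 - 1*0 = -24481 + 0 = -24481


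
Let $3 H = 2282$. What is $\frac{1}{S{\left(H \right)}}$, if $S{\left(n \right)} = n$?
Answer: $\frac{3}{2282} \approx 0.0013146$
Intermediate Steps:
$H = \frac{2282}{3}$ ($H = \frac{1}{3} \cdot 2282 = \frac{2282}{3} \approx 760.67$)
$\frac{1}{S{\left(H \right)}} = \frac{1}{\frac{2282}{3}} = \frac{3}{2282}$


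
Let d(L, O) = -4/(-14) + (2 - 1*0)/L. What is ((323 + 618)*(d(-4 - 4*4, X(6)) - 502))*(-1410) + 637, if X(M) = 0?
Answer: 4660689946/7 ≈ 6.6581e+8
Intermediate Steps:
d(L, O) = 2/7 + 2/L (d(L, O) = -4*(-1/14) + (2 + 0)/L = 2/7 + 2/L)
((323 + 618)*(d(-4 - 4*4, X(6)) - 502))*(-1410) + 637 = ((323 + 618)*((2/7 + 2/(-4 - 4*4)) - 502))*(-1410) + 637 = (941*((2/7 + 2/(-4 - 16)) - 502))*(-1410) + 637 = (941*((2/7 + 2/(-20)) - 502))*(-1410) + 637 = (941*((2/7 + 2*(-1/20)) - 502))*(-1410) + 637 = (941*((2/7 - ⅒) - 502))*(-1410) + 637 = (941*(13/70 - 502))*(-1410) + 637 = (941*(-35127/70))*(-1410) + 637 = -33054507/70*(-1410) + 637 = 4660685487/7 + 637 = 4660689946/7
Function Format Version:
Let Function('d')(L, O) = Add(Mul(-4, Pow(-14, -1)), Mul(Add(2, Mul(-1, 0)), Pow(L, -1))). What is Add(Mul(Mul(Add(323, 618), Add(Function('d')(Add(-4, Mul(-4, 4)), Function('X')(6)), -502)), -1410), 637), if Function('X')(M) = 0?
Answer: Rational(4660689946, 7) ≈ 6.6581e+8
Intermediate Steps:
Function('d')(L, O) = Add(Rational(2, 7), Mul(2, Pow(L, -1))) (Function('d')(L, O) = Add(Mul(-4, Rational(-1, 14)), Mul(Add(2, 0), Pow(L, -1))) = Add(Rational(2, 7), Mul(2, Pow(L, -1))))
Add(Mul(Mul(Add(323, 618), Add(Function('d')(Add(-4, Mul(-4, 4)), Function('X')(6)), -502)), -1410), 637) = Add(Mul(Mul(Add(323, 618), Add(Add(Rational(2, 7), Mul(2, Pow(Add(-4, Mul(-4, 4)), -1))), -502)), -1410), 637) = Add(Mul(Mul(941, Add(Add(Rational(2, 7), Mul(2, Pow(Add(-4, -16), -1))), -502)), -1410), 637) = Add(Mul(Mul(941, Add(Add(Rational(2, 7), Mul(2, Pow(-20, -1))), -502)), -1410), 637) = Add(Mul(Mul(941, Add(Add(Rational(2, 7), Mul(2, Rational(-1, 20))), -502)), -1410), 637) = Add(Mul(Mul(941, Add(Add(Rational(2, 7), Rational(-1, 10)), -502)), -1410), 637) = Add(Mul(Mul(941, Add(Rational(13, 70), -502)), -1410), 637) = Add(Mul(Mul(941, Rational(-35127, 70)), -1410), 637) = Add(Mul(Rational(-33054507, 70), -1410), 637) = Add(Rational(4660685487, 7), 637) = Rational(4660689946, 7)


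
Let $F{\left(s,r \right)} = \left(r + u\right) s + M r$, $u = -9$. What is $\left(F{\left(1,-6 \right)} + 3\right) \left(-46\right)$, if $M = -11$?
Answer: $-2484$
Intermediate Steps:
$F{\left(s,r \right)} = - 11 r + s \left(-9 + r\right)$ ($F{\left(s,r \right)} = \left(r - 9\right) s - 11 r = \left(-9 + r\right) s - 11 r = s \left(-9 + r\right) - 11 r = - 11 r + s \left(-9 + r\right)$)
$\left(F{\left(1,-6 \right)} + 3\right) \left(-46\right) = \left(\left(\left(-11\right) \left(-6\right) - 9 - 6\right) + 3\right) \left(-46\right) = \left(\left(66 - 9 - 6\right) + 3\right) \left(-46\right) = \left(51 + 3\right) \left(-46\right) = 54 \left(-46\right) = -2484$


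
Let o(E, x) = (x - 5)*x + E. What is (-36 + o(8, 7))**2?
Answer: 196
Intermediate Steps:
o(E, x) = E + x*(-5 + x) (o(E, x) = (-5 + x)*x + E = x*(-5 + x) + E = E + x*(-5 + x))
(-36 + o(8, 7))**2 = (-36 + (8 + 7**2 - 5*7))**2 = (-36 + (8 + 49 - 35))**2 = (-36 + 22)**2 = (-14)**2 = 196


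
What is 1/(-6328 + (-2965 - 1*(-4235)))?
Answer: -1/5058 ≈ -0.00019771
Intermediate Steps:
1/(-6328 + (-2965 - 1*(-4235))) = 1/(-6328 + (-2965 + 4235)) = 1/(-6328 + 1270) = 1/(-5058) = -1/5058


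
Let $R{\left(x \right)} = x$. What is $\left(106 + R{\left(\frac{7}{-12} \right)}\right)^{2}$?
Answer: $\frac{1600225}{144} \approx 11113.0$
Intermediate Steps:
$\left(106 + R{\left(\frac{7}{-12} \right)}\right)^{2} = \left(106 + \frac{7}{-12}\right)^{2} = \left(106 + 7 \left(- \frac{1}{12}\right)\right)^{2} = \left(106 - \frac{7}{12}\right)^{2} = \left(\frac{1265}{12}\right)^{2} = \frac{1600225}{144}$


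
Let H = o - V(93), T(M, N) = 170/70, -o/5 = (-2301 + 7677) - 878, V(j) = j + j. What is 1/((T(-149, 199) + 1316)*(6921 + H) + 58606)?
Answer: -7/144992653 ≈ -4.8278e-8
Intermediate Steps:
V(j) = 2*j
o = -22490 (o = -5*((-2301 + 7677) - 878) = -5*(5376 - 878) = -5*4498 = -22490)
T(M, N) = 17/7 (T(M, N) = 170*(1/70) = 17/7)
H = -22676 (H = -22490 - 2*93 = -22490 - 1*186 = -22490 - 186 = -22676)
1/((T(-149, 199) + 1316)*(6921 + H) + 58606) = 1/((17/7 + 1316)*(6921 - 22676) + 58606) = 1/((9229/7)*(-15755) + 58606) = 1/(-145402895/7 + 58606) = 1/(-144992653/7) = -7/144992653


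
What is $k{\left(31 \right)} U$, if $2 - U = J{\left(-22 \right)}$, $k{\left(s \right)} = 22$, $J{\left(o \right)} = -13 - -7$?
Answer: $176$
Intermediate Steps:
$J{\left(o \right)} = -6$ ($J{\left(o \right)} = -13 + 7 = -6$)
$U = 8$ ($U = 2 - -6 = 2 + 6 = 8$)
$k{\left(31 \right)} U = 22 \cdot 8 = 176$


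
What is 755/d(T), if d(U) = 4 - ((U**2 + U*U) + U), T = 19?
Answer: -755/737 ≈ -1.0244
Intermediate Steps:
d(U) = 4 - U - 2*U**2 (d(U) = 4 - ((U**2 + U**2) + U) = 4 - (2*U**2 + U) = 4 - (U + 2*U**2) = 4 + (-U - 2*U**2) = 4 - U - 2*U**2)
755/d(T) = 755/(4 - 1*19 - 2*19**2) = 755/(4 - 19 - 2*361) = 755/(4 - 19 - 722) = 755/(-737) = 755*(-1/737) = -755/737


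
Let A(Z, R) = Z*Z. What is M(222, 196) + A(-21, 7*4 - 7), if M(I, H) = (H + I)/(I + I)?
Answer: 98111/222 ≈ 441.94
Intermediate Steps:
M(I, H) = (H + I)/(2*I) (M(I, H) = (H + I)/((2*I)) = (H + I)*(1/(2*I)) = (H + I)/(2*I))
A(Z, R) = Z²
M(222, 196) + A(-21, 7*4 - 7) = (½)*(196 + 222)/222 + (-21)² = (½)*(1/222)*418 + 441 = 209/222 + 441 = 98111/222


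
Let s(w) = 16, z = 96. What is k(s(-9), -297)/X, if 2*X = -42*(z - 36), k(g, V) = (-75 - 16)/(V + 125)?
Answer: -13/30960 ≈ -0.00041990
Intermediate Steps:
k(g, V) = -91/(125 + V)
X = -1260 (X = (-42*(96 - 36))/2 = (-42*60)/2 = (½)*(-2520) = -1260)
k(s(-9), -297)/X = -91/(125 - 297)/(-1260) = -91/(-172)*(-1/1260) = -91*(-1/172)*(-1/1260) = (91/172)*(-1/1260) = -13/30960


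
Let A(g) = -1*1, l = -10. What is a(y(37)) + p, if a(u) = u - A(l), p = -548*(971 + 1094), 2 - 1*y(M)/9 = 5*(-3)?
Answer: -1131466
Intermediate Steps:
y(M) = 153 (y(M) = 18 - 45*(-3) = 18 - 9*(-15) = 18 + 135 = 153)
A(g) = -1
p = -1131620 (p = -548*2065 = -1131620)
a(u) = 1 + u (a(u) = u - 1*(-1) = u + 1 = 1 + u)
a(y(37)) + p = (1 + 153) - 1131620 = 154 - 1131620 = -1131466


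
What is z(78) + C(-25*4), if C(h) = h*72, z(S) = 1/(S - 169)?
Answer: -655201/91 ≈ -7200.0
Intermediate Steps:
z(S) = 1/(-169 + S)
C(h) = 72*h
z(78) + C(-25*4) = 1/(-169 + 78) + 72*(-25*4) = 1/(-91) + 72*(-100) = -1/91 - 7200 = -655201/91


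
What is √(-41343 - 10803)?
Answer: 3*I*√5794 ≈ 228.35*I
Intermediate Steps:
√(-41343 - 10803) = √(-52146) = 3*I*√5794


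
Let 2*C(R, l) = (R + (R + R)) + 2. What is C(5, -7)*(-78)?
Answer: -663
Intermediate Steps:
C(R, l) = 1 + 3*R/2 (C(R, l) = ((R + (R + R)) + 2)/2 = ((R + 2*R) + 2)/2 = (3*R + 2)/2 = (2 + 3*R)/2 = 1 + 3*R/2)
C(5, -7)*(-78) = (1 + (3/2)*5)*(-78) = (1 + 15/2)*(-78) = (17/2)*(-78) = -663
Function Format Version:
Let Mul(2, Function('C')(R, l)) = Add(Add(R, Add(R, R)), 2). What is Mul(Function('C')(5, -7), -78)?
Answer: -663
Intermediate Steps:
Function('C')(R, l) = Add(1, Mul(Rational(3, 2), R)) (Function('C')(R, l) = Mul(Rational(1, 2), Add(Add(R, Add(R, R)), 2)) = Mul(Rational(1, 2), Add(Add(R, Mul(2, R)), 2)) = Mul(Rational(1, 2), Add(Mul(3, R), 2)) = Mul(Rational(1, 2), Add(2, Mul(3, R))) = Add(1, Mul(Rational(3, 2), R)))
Mul(Function('C')(5, -7), -78) = Mul(Add(1, Mul(Rational(3, 2), 5)), -78) = Mul(Add(1, Rational(15, 2)), -78) = Mul(Rational(17, 2), -78) = -663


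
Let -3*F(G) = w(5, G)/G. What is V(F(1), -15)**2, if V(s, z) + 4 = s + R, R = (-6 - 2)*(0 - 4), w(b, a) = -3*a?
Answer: 841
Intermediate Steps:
R = 32 (R = -8*(-4) = 32)
F(G) = 1 (F(G) = -(-3*G)/(3*G) = -1/3*(-3) = 1)
V(s, z) = 28 + s (V(s, z) = -4 + (s + 32) = -4 + (32 + s) = 28 + s)
V(F(1), -15)**2 = (28 + 1)**2 = 29**2 = 841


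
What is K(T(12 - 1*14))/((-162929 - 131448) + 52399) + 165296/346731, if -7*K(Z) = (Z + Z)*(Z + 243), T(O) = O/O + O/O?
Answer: 1820297174/3813694269 ≈ 0.47731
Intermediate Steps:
T(O) = 2 (T(O) = 1 + 1 = 2)
K(Z) = -2*Z*(243 + Z)/7 (K(Z) = -(Z + Z)*(Z + 243)/7 = -2*Z*(243 + Z)/7)
K(T(12 - 1*14))/((-162929 - 131448) + 52399) + 165296/346731 = (-2/7*2*(243 + 2))/((-162929 - 131448) + 52399) + 165296/346731 = (-2/7*2*245)/(-294377 + 52399) + 165296*(1/346731) = -140/(-241978) + 165296/346731 = -140*(-1/241978) + 165296/346731 = 70/120989 + 165296/346731 = 1820297174/3813694269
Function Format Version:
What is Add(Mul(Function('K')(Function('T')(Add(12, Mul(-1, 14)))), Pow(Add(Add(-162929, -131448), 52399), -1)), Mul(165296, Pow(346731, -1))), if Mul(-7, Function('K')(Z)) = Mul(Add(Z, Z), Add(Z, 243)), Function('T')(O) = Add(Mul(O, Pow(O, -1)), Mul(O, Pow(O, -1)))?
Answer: Rational(1820297174, 3813694269) ≈ 0.47731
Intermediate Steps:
Function('T')(O) = 2 (Function('T')(O) = Add(1, 1) = 2)
Function('K')(Z) = Mul(Rational(-2, 7), Z, Add(243, Z)) (Function('K')(Z) = Mul(Rational(-1, 7), Mul(Add(Z, Z), Add(Z, 243))) = Mul(Rational(-1, 7), Mul(Mul(2, Z), Add(243, Z))) = Mul(Rational(-1, 7), Mul(2, Z, Add(243, Z))) = Mul(Rational(-2, 7), Z, Add(243, Z)))
Add(Mul(Function('K')(Function('T')(Add(12, Mul(-1, 14)))), Pow(Add(Add(-162929, -131448), 52399), -1)), Mul(165296, Pow(346731, -1))) = Add(Mul(Mul(Rational(-2, 7), 2, Add(243, 2)), Pow(Add(Add(-162929, -131448), 52399), -1)), Mul(165296, Pow(346731, -1))) = Add(Mul(Mul(Rational(-2, 7), 2, 245), Pow(Add(-294377, 52399), -1)), Mul(165296, Rational(1, 346731))) = Add(Mul(-140, Pow(-241978, -1)), Rational(165296, 346731)) = Add(Mul(-140, Rational(-1, 241978)), Rational(165296, 346731)) = Add(Rational(70, 120989), Rational(165296, 346731)) = Rational(1820297174, 3813694269)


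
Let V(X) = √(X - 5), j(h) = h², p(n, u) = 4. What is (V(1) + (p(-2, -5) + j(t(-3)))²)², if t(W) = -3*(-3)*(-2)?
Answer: 11574317052 + 430336*I ≈ 1.1574e+10 + 4.3034e+5*I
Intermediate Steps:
t(W) = -18 (t(W) = 9*(-2) = -18)
V(X) = √(-5 + X)
(V(1) + (p(-2, -5) + j(t(-3)))²)² = (√(-5 + 1) + (4 + (-18)²)²)² = (√(-4) + (4 + 324)²)² = (2*I + 328²)² = (2*I + 107584)² = (107584 + 2*I)²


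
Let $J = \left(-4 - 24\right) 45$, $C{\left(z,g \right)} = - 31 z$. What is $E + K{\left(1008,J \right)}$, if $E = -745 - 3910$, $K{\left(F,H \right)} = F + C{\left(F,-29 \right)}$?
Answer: $-34895$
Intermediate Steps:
$J = -1260$ ($J = \left(-4 - 24\right) 45 = \left(-28\right) 45 = -1260$)
$K{\left(F,H \right)} = - 30 F$ ($K{\left(F,H \right)} = F - 31 F = - 30 F$)
$E = -4655$ ($E = -745 - 3910 = -4655$)
$E + K{\left(1008,J \right)} = -4655 - 30240 = -34895$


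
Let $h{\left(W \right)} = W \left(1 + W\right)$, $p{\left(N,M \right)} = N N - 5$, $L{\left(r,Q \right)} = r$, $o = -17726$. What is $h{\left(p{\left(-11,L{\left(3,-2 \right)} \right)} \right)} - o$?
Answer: $31298$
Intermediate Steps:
$p{\left(N,M \right)} = -5 + N^{2}$ ($p{\left(N,M \right)} = N^{2} - 5 = -5 + N^{2}$)
$h{\left(p{\left(-11,L{\left(3,-2 \right)} \right)} \right)} - o = \left(-5 + \left(-11\right)^{2}\right) \left(1 - \left(5 - \left(-11\right)^{2}\right)\right) - -17726 = \left(-5 + 121\right) \left(1 + \left(-5 + 121\right)\right) + 17726 = 116 \left(1 + 116\right) + 17726 = 116 \cdot 117 + 17726 = 13572 + 17726 = 31298$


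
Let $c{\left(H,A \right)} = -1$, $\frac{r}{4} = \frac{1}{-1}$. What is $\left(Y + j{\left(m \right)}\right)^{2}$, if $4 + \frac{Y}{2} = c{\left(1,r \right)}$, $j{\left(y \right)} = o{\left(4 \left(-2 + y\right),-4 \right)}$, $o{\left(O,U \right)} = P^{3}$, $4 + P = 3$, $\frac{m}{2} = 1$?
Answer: $121$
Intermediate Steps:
$m = 2$ ($m = 2 \cdot 1 = 2$)
$r = -4$ ($r = \frac{4}{-1} = 4 \left(-1\right) = -4$)
$P = -1$ ($P = -4 + 3 = -1$)
$o{\left(O,U \right)} = -1$ ($o{\left(O,U \right)} = \left(-1\right)^{3} = -1$)
$j{\left(y \right)} = -1$
$Y = -10$ ($Y = -8 + 2 \left(-1\right) = -8 - 2 = -10$)
$\left(Y + j{\left(m \right)}\right)^{2} = \left(-10 - 1\right)^{2} = \left(-11\right)^{2} = 121$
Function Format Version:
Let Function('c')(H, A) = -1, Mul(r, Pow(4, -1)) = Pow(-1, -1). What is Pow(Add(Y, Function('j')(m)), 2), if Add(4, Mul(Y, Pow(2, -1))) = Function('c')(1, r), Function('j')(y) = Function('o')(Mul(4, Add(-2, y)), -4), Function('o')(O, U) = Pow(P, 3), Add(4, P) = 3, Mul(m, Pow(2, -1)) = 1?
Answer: 121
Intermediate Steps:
m = 2 (m = Mul(2, 1) = 2)
r = -4 (r = Mul(4, Pow(-1, -1)) = Mul(4, -1) = -4)
P = -1 (P = Add(-4, 3) = -1)
Function('o')(O, U) = -1 (Function('o')(O, U) = Pow(-1, 3) = -1)
Function('j')(y) = -1
Y = -10 (Y = Add(-8, Mul(2, -1)) = Add(-8, -2) = -10)
Pow(Add(Y, Function('j')(m)), 2) = Pow(Add(-10, -1), 2) = Pow(-11, 2) = 121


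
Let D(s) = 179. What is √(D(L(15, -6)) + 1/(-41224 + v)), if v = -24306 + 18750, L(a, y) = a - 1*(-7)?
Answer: √97929474205/23390 ≈ 13.379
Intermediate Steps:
L(a, y) = 7 + a (L(a, y) = a + 7 = 7 + a)
v = -5556
√(D(L(15, -6)) + 1/(-41224 + v)) = √(179 + 1/(-41224 - 5556)) = √(179 + 1/(-46780)) = √(179 - 1/46780) = √(8373619/46780) = √97929474205/23390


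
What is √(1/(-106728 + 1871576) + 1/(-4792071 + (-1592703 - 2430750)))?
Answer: √428495466976461867/972378743772 ≈ 0.00067319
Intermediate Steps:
√(1/(-106728 + 1871576) + 1/(-4792071 + (-1592703 - 2430750))) = √(1/1764848 + 1/(-4792071 - 4023453)) = √(1/1764848 + 1/(-8815524)) = √(1/1764848 - 1/8815524) = √(1762669/3889514975088) = √428495466976461867/972378743772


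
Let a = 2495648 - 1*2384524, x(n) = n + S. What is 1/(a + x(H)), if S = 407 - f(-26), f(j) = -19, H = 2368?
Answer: 1/113918 ≈ 8.7782e-6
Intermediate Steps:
S = 426 (S = 407 - 1*(-19) = 407 + 19 = 426)
x(n) = 426 + n (x(n) = n + 426 = 426 + n)
a = 111124 (a = 2495648 - 2384524 = 111124)
1/(a + x(H)) = 1/(111124 + (426 + 2368)) = 1/(111124 + 2794) = 1/113918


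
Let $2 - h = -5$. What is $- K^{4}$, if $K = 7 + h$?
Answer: $-38416$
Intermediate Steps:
$h = 7$ ($h = 2 - -5 = 2 + 5 = 7$)
$K = 14$ ($K = 7 + 7 = 14$)
$- K^{4} = - 14^{4} = \left(-1\right) 38416 = -38416$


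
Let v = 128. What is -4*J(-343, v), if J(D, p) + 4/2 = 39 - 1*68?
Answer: 124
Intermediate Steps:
J(D, p) = -31 (J(D, p) = -2 + (39 - 1*68) = -2 + (39 - 68) = -2 - 29 = -31)
-4*J(-343, v) = -4*(-31) = 124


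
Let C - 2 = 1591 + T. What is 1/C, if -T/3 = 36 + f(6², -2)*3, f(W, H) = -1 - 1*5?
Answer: 1/1539 ≈ 0.00064977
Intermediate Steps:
f(W, H) = -6 (f(W, H) = -1 - 5 = -6)
T = -54 (T = -3*(36 - 6*3) = -3*(36 - 18) = -3*18 = -54)
C = 1539 (C = 2 + (1591 - 54) = 2 + 1537 = 1539)
1/C = 1/1539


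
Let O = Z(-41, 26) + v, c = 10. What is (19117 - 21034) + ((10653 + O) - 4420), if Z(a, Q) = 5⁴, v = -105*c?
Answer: 3891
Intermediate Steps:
v = -1050 (v = -105*10 = -1050)
Z(a, Q) = 625
O = -425 (O = 625 - 1050 = -425)
(19117 - 21034) + ((10653 + O) - 4420) = (19117 - 21034) + ((10653 - 425) - 4420) = -1917 + (10228 - 4420) = -1917 + 5808 = 3891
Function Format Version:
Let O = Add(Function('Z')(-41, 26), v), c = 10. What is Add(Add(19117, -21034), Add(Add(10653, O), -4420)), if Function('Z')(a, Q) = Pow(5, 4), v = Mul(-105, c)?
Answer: 3891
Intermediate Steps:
v = -1050 (v = Mul(-105, 10) = -1050)
Function('Z')(a, Q) = 625
O = -425 (O = Add(625, -1050) = -425)
Add(Add(19117, -21034), Add(Add(10653, O), -4420)) = Add(Add(19117, -21034), Add(Add(10653, -425), -4420)) = Add(-1917, Add(10228, -4420)) = Add(-1917, 5808) = 3891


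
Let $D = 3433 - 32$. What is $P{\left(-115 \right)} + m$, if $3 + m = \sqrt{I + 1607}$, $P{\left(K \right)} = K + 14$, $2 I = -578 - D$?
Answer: $-104 + \frac{3 i \sqrt{170}}{2} \approx -104.0 + 19.558 i$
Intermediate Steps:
$D = 3401$
$I = - \frac{3979}{2}$ ($I = \frac{-578 - 3401}{2} = \frac{1}{2} \left(-3979\right) = - \frac{3979}{2} \approx -1989.5$)
$P{\left(K \right)} = 14 + K$
$m = -3 + \frac{3 i \sqrt{170}}{2}$ ($m = -3 + \sqrt{- \frac{3979}{2} + 1607} = -3 + \sqrt{- \frac{765}{2}} = -3 + \frac{3 i \sqrt{170}}{2} \approx -3.0 + 19.558 i$)
$P{\left(-115 \right)} + m = \left(14 - 115\right) - \left(3 - \frac{3 i \sqrt{170}}{2}\right) = -101 - \left(3 - \frac{3 i \sqrt{170}}{2}\right) = -104 + \frac{3 i \sqrt{170}}{2}$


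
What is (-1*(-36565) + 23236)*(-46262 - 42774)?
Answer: -5324441836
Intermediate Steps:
(-1*(-36565) + 23236)*(-46262 - 42774) = (36565 + 23236)*(-89036) = 59801*(-89036) = -5324441836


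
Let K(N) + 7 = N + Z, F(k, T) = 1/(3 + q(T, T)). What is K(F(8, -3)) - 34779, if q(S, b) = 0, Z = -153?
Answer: -104816/3 ≈ -34939.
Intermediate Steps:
F(k, T) = ⅓ (F(k, T) = 1/(3 + 0) = 1/3 = ⅓)
K(N) = -160 + N (K(N) = -7 + (N - 153) = -7 + (-153 + N) = -160 + N)
K(F(8, -3)) - 34779 = (-160 + ⅓) - 34779 = -479/3 - 34779 = -104816/3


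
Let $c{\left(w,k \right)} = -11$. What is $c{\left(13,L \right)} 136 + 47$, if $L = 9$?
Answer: $-1449$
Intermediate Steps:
$c{\left(13,L \right)} 136 + 47 = \left(-11\right) 136 + 47 = -1496 + 47 = -1449$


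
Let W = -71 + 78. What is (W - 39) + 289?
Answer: 257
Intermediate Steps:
W = 7
(W - 39) + 289 = (7 - 39) + 289 = -32 + 289 = 257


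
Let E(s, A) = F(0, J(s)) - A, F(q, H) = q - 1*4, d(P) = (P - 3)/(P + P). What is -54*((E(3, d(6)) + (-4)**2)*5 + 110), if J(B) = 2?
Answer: -18225/2 ≈ -9112.5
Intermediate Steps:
d(P) = (-3 + P)/(2*P) (d(P) = (-3 + P)/((2*P)) = (-3 + P)*(1/(2*P)) = (-3 + P)/(2*P))
F(q, H) = -4 + q (F(q, H) = q - 4 = -4 + q)
E(s, A) = -4 - A (E(s, A) = (-4 + 0) - A = -4 - A)
-54*((E(3, d(6)) + (-4)**2)*5 + 110) = -54*(((-4 - (-3 + 6)/(2*6)) + (-4)**2)*5 + 110) = -54*(((-4 - 3/(2*6)) + 16)*5 + 110) = -54*(((-4 - 1*1/4) + 16)*5 + 110) = -54*(((-4 - 1/4) + 16)*5 + 110) = -54*((-17/4 + 16)*5 + 110) = -54*((47/4)*5 + 110) = -54*(235/4 + 110) = -54*675/4 = -18225/2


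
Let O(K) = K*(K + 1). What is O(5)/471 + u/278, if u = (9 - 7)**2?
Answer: 1704/21823 ≈ 0.078083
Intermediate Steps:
u = 4 (u = 2**2 = 4)
O(K) = K*(1 + K)
O(5)/471 + u/278 = (5*(1 + 5))/471 + 4/278 = (5*6)*(1/471) + 4*(1/278) = 30*(1/471) + 2/139 = 10/157 + 2/139 = 1704/21823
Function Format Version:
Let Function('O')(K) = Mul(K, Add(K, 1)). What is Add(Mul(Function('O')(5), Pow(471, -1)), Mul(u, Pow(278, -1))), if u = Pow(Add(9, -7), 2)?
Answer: Rational(1704, 21823) ≈ 0.078083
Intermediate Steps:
u = 4 (u = Pow(2, 2) = 4)
Function('O')(K) = Mul(K, Add(1, K))
Add(Mul(Function('O')(5), Pow(471, -1)), Mul(u, Pow(278, -1))) = Add(Mul(Mul(5, Add(1, 5)), Pow(471, -1)), Mul(4, Pow(278, -1))) = Add(Mul(Mul(5, 6), Rational(1, 471)), Mul(4, Rational(1, 278))) = Add(Mul(30, Rational(1, 471)), Rational(2, 139)) = Add(Rational(10, 157), Rational(2, 139)) = Rational(1704, 21823)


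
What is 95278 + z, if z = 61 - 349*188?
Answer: 29727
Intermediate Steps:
z = -65551 (z = 61 - 65612 = -65551)
95278 + z = 95278 - 65551 = 29727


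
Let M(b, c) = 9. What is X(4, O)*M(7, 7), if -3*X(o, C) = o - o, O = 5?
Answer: 0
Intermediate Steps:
X(o, C) = 0 (X(o, C) = -(o - o)/3 = -⅓*0 = 0)
X(4, O)*M(7, 7) = 0*9 = 0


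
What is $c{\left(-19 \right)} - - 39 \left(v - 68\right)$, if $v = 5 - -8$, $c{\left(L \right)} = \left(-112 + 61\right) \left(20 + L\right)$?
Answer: $-2196$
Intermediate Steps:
$c{\left(L \right)} = -1020 - 51 L$ ($c{\left(L \right)} = - 51 \left(20 + L\right) = -1020 - 51 L$)
$v = 13$ ($v = 5 + 8 = 13$)
$c{\left(-19 \right)} - - 39 \left(v - 68\right) = \left(-1020 - -969\right) - - 39 \left(13 - 68\right) = \left(-1020 + 969\right) - \left(-39\right) \left(-55\right) = -51 - 2145 = -2196$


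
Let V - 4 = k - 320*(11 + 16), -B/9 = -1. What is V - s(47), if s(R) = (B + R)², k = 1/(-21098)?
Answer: -248365657/21098 ≈ -11772.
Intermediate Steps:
B = 9 (B = -9*(-1) = 9)
k = -1/21098 ≈ -4.7398e-5
V = -182202329/21098 (V = 4 + (-1/21098 - 320*(11 + 16)) = 4 + (-1/21098 - 320*27) = 4 + (-1/21098 - 1*8640) = 4 + (-1/21098 - 8640) = 4 - 182286721/21098 = -182202329/21098 ≈ -8636.0)
s(R) = (9 + R)²
V - s(47) = -182202329/21098 - (9 + 47)² = -182202329/21098 - 1*56² = -182202329/21098 - 1*3136 = -182202329/21098 - 3136 = -248365657/21098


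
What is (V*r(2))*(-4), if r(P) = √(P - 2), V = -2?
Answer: 0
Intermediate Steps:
r(P) = √(-2 + P)
(V*r(2))*(-4) = -2*√(-2 + 2)*(-4) = -2*√0*(-4) = -2*0*(-4) = 0*(-4) = 0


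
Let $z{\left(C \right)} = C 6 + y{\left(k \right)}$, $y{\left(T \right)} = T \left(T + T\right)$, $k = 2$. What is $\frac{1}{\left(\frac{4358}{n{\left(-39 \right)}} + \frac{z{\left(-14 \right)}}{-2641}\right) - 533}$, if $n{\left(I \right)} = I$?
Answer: $- \frac{5421}{3494999} \approx -0.0015511$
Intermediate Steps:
$y{\left(T \right)} = 2 T^{2}$ ($y{\left(T \right)} = T 2 T = 2 T^{2}$)
$z{\left(C \right)} = 8 + 6 C$ ($z{\left(C \right)} = C 6 + 2 \cdot 2^{2} = 6 C + 2 \cdot 4 = 6 C + 8 = 8 + 6 C$)
$\frac{1}{\left(\frac{4358}{n{\left(-39 \right)}} + \frac{z{\left(-14 \right)}}{-2641}\right) - 533} = \frac{1}{\left(\frac{4358}{-39} + \frac{8 + 6 \left(-14\right)}{-2641}\right) - 533} = \frac{1}{\left(4358 \left(- \frac{1}{39}\right) + \left(8 - 84\right) \left(- \frac{1}{2641}\right)\right) - 533} = \frac{1}{\left(- \frac{4358}{39} - - \frac{4}{139}\right) - 533} = \frac{1}{\left(- \frac{4358}{39} + \frac{4}{139}\right) - 533} = \frac{1}{- \frac{605606}{5421} - 533} = \frac{1}{- \frac{3494999}{5421}} = - \frac{5421}{3494999}$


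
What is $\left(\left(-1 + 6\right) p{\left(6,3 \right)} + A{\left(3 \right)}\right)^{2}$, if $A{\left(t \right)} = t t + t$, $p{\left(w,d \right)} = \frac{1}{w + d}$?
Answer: $\frac{12769}{81} \approx 157.64$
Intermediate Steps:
$p{\left(w,d \right)} = \frac{1}{d + w}$
$A{\left(t \right)} = t + t^{2}$ ($A{\left(t \right)} = t^{2} + t = t + t^{2}$)
$\left(\left(-1 + 6\right) p{\left(6,3 \right)} + A{\left(3 \right)}\right)^{2} = \left(\frac{-1 + 6}{3 + 6} + 3 \left(1 + 3\right)\right)^{2} = \left(\frac{5}{9} + 3 \cdot 4\right)^{2} = \left(5 \cdot \frac{1}{9} + 12\right)^{2} = \left(\frac{5}{9} + 12\right)^{2} = \left(\frac{113}{9}\right)^{2} = \frac{12769}{81}$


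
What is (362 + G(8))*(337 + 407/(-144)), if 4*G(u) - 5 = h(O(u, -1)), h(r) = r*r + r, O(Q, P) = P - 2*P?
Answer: 23338685/192 ≈ 1.2156e+5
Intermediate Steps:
O(Q, P) = -P
h(r) = r + r² (h(r) = r² + r = r + r²)
G(u) = 7/4 (G(u) = 5/4 + ((-1*(-1))*(1 - 1*(-1)))/4 = 5/4 + (1*(1 + 1))/4 = 5/4 + (1*2)/4 = 5/4 + (¼)*2 = 5/4 + ½ = 7/4)
(362 + G(8))*(337 + 407/(-144)) = (362 + 7/4)*(337 + 407/(-144)) = 1455*(337 + 407*(-1/144))/4 = 1455*(337 - 407/144)/4 = (1455/4)*(48121/144) = 23338685/192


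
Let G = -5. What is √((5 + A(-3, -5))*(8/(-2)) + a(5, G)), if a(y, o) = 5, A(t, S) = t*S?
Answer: 5*I*√3 ≈ 8.6602*I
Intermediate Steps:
A(t, S) = S*t
√((5 + A(-3, -5))*(8/(-2)) + a(5, G)) = √((5 - 5*(-3))*(8/(-2)) + 5) = √((5 + 15)*(8*(-½)) + 5) = √(20*(-4) + 5) = √(-80 + 5) = √(-75) = 5*I*√3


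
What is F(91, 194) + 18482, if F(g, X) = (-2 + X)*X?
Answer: 55730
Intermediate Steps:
F(g, X) = X*(-2 + X)
F(91, 194) + 18482 = 194*(-2 + 194) + 18482 = 194*192 + 18482 = 37248 + 18482 = 55730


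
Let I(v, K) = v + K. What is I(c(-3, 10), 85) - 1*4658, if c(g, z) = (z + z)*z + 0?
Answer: -4373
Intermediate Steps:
c(g, z) = 2*z**2 (c(g, z) = (2*z)*z + 0 = 2*z**2 + 0 = 2*z**2)
I(v, K) = K + v
I(c(-3, 10), 85) - 1*4658 = (85 + 2*10**2) - 1*4658 = (85 + 2*100) - 4658 = (85 + 200) - 4658 = 285 - 4658 = -4373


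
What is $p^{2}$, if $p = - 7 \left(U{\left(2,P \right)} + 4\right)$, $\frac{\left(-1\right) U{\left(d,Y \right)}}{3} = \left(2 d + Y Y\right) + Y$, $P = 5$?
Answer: $470596$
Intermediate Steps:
$U{\left(d,Y \right)} = - 6 d - 3 Y - 3 Y^{2}$ ($U{\left(d,Y \right)} = - 3 \left(\left(2 d + Y Y\right) + Y\right) = - 3 \left(\left(2 d + Y^{2}\right) + Y\right) = - 3 \left(\left(Y^{2} + 2 d\right) + Y\right) = - 3 \left(Y + Y^{2} + 2 d\right) = - 6 d - 3 Y - 3 Y^{2}$)
$p = 686$ ($p = - 7 \left(\left(\left(-6\right) 2 - 15 - 3 \cdot 5^{2}\right) + 4\right) = - 7 \left(\left(-12 - 15 - 75\right) + 4\right) = - 7 \left(-102 + 4\right) = \left(-7\right) \left(-98\right) = 686$)
$p^{2} = 686^{2} = 470596$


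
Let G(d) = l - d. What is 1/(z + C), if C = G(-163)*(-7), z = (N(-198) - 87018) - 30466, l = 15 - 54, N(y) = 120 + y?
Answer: -1/118430 ≈ -8.4438e-6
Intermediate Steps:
l = -39
G(d) = -39 - d
z = -117562 (z = ((120 - 198) - 87018) - 30466 = (-78 - 87018) - 30466 = -87096 - 30466 = -117562)
C = -868 (C = (-39 - 1*(-163))*(-7) = (-39 + 163)*(-7) = 124*(-7) = -868)
1/(z + C) = 1/(-117562 - 868) = 1/(-118430) = -1/118430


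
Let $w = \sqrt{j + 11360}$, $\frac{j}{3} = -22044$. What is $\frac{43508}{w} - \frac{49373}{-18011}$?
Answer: $\frac{49373}{18011} - \frac{21754 i \sqrt{13693}}{13693} \approx 2.7413 - 185.9 i$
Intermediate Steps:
$j = -66132$ ($j = 3 \left(-22044\right) = -66132$)
$w = 2 i \sqrt{13693}$ ($w = \sqrt{-66132 + 11360} = \sqrt{-54772} = 2 i \sqrt{13693} \approx 234.03 i$)
$\frac{43508}{w} - \frac{49373}{-18011} = \frac{43508}{2 i \sqrt{13693}} - \frac{49373}{-18011} = 43508 \left(- \frac{i \sqrt{13693}}{27386}\right) - - \frac{49373}{18011} = - \frac{21754 i \sqrt{13693}}{13693} + \frac{49373}{18011} = \frac{49373}{18011} - \frac{21754 i \sqrt{13693}}{13693}$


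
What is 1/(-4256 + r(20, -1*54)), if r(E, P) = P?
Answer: -1/4310 ≈ -0.00023202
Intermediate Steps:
1/(-4256 + r(20, -1*54)) = 1/(-4256 - 1*54) = 1/(-4256 - 54) = 1/(-4310) = -1/4310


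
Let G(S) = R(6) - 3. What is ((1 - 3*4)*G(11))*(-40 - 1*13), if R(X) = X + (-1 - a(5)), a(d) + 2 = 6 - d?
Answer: 1749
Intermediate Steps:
a(d) = 4 - d (a(d) = -2 + (6 - d) = 4 - d)
R(X) = X (R(X) = X + (-1 - (4 - 1*5)) = X + (-1 - (4 - 5)) = X + (-1 - 1*(-1)) = X + (-1 + 1) = X + 0 = X)
G(S) = 3 (G(S) = 6 - 3 = 3)
((1 - 3*4)*G(11))*(-40 - 1*13) = ((1 - 3*4)*3)*(-40 - 1*13) = ((1 - 12)*3)*(-40 - 13) = -11*3*(-53) = -33*(-53) = 1749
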